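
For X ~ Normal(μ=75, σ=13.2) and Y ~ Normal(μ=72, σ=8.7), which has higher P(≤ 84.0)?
Y has higher probability (P(Y ≤ 84.0) = 0.9161 > P(X ≤ 84.0) = 0.7523)

Compute P(≤ 84.0) for each distribution:

X ~ Normal(μ=75, σ=13.2):
P(X ≤ 84.0) = 0.7523

Y ~ Normal(μ=72, σ=8.7):
P(Y ≤ 84.0) = 0.9161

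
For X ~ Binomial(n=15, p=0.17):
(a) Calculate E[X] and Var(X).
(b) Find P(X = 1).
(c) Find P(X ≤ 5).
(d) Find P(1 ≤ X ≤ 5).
(a) E[X] = 2.5500, Var(X) = 2.1165
(b) P(X = 1) = 0.187773
(c) P(X ≤ 5) = 0.970030
(d) P(1 ≤ X ≤ 5) = 0.908912

We have X ~ Binomial(n=15, p=0.17).

(a) Moments:
E[X] = 2.5500
Var(X) = 2.1165
σ = √Var(X) = 1.4548

(b) Point probability using PMF:
P(X = 1) = 0.187773

(c) Cumulative probability using CDF:
P(X ≤ 5) = F(5) = 0.970030

(d) Range probability:
P(1 ≤ X ≤ 5) = P(X ≤ 5) - P(X ≤ 0)
                   = F(5) - F(0)
                   = 0.970030 - 0.061118
                   = 0.908912

This means approximately 90.9% of outcomes fall in the interval [1, 5].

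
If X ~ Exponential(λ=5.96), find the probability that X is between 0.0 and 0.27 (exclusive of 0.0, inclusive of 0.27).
0.799952

We have X ~ Exponential(λ=5.96).

To find P(0.0 < X ≤ 0.27), we use:
P(0.0 < X ≤ 0.27) = P(X ≤ 0.27) - P(X ≤ 0.0)
                 = F(0.27) - F(0.0)
                 = 0.799952 - 0.000000
                 = 0.799952

So there's approximately a 80.0% chance that X falls in this range.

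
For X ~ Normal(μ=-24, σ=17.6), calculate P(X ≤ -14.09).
0.713306

We have X ~ Normal(μ=-24, σ=17.6).

The CDF gives us P(X ≤ k).

Using the CDF:
P(X ≤ -14.09) = 0.713306

This means there's approximately a 71.3% chance that X is at most -14.09.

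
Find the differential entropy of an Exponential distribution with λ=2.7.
0.0067 nats

We have X ~ Exponential(λ=2.7).

The differential entropy measures the uncertainty or information content of the distribution.

For an Exponential distribution with λ=2.7:
h(X) = 0.0067 nats

(In bits, this would be 0.0097 bits.)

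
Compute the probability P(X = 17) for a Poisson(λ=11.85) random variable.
0.035955

We have X ~ Poisson(λ=11.85).

For a Poisson distribution, the PMF gives us the probability of each outcome.

Using the PMF formula:
P(X = 17) = 0.035955

Rounded to 4 decimal places: 0.0360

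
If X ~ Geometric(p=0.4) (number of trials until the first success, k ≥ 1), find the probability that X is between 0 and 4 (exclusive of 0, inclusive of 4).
0.870400

We have X ~ Geometric(p=0.4) (number of trials until the first success, k ≥ 1).

To find P(0 < X ≤ 4), we use:
P(0 < X ≤ 4) = P(X ≤ 4) - P(X ≤ 0)
                 = F(4) - F(0)
                 = 0.870400 - 0.000000
                 = 0.870400

So there's approximately a 87.0% chance that X falls in this range.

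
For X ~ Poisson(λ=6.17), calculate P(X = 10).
0.046078

We have X ~ Poisson(λ=6.17).

For a Poisson distribution, the PMF gives us the probability of each outcome.

Using the PMF formula:
P(X = 10) = 0.046078

Rounded to 4 decimal places: 0.0461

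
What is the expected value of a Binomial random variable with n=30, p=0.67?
20.1000

We have X ~ Binomial(n=30, p=0.67).

For a Binomial distribution with n=30, p=0.67:
E[X] = 20.1000

This is the expected (average) value of X.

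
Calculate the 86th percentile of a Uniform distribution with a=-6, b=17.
13.7800

We have X ~ Uniform(a=-6, b=17).

We want to find x such that P(X ≤ x) = 0.86.

This is the 86th percentile, which means 86% of values fall below this point.

Using the inverse CDF (quantile function):
x = F⁻¹(0.86) = 13.7800

Verification: P(X ≤ 13.7800) = 0.86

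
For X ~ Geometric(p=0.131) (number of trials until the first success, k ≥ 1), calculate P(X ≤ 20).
0.939689

We have X ~ Geometric(p=0.131) (number of trials until the first success, k ≥ 1).

The CDF gives us P(X ≤ k).

Using the CDF:
P(X ≤ 20) = 0.939689

This means there's approximately a 94.0% chance that X is at most 20.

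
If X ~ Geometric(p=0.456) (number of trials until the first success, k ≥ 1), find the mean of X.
2.1930

We have X ~ Geometric(p=0.456) (number of trials until the first success, k ≥ 1).

For a Geometric distribution with p=0.456 (number of trials until the first success, k ≥ 1):
E[X] = 2.1930

This is the expected (average) value of X.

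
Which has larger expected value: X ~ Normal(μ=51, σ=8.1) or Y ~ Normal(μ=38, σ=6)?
X has larger mean (51.0000 > 38.0000)

Compute the expected value for each distribution:

X ~ Normal(μ=51, σ=8.1):
E[X] = 51.0000

Y ~ Normal(μ=38, σ=6):
E[Y] = 38.0000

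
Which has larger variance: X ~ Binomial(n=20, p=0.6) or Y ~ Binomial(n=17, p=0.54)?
X has larger variance (4.8000 > 4.2228)

Compute the variance for each distribution:

X ~ Binomial(n=20, p=0.6):
Var(X) = 4.8000

Y ~ Binomial(n=17, p=0.54):
Var(Y) = 4.2228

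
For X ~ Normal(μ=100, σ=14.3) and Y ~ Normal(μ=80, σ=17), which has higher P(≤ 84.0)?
Y has higher probability (P(Y ≤ 84.0) = 0.5930 > P(X ≤ 84.0) = 0.1316)

Compute P(≤ 84.0) for each distribution:

X ~ Normal(μ=100, σ=14.3):
P(X ≤ 84.0) = 0.1316

Y ~ Normal(μ=80, σ=17):
P(Y ≤ 84.0) = 0.5930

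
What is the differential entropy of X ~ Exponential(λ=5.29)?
-0.6658 nats

We have X ~ Exponential(λ=5.29).

The differential entropy measures the uncertainty or information content of the distribution.

For an Exponential distribution with λ=5.29:
h(X) = -0.6658 nats

(In bits, this would be -0.9606 bits.)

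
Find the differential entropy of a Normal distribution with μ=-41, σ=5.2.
3.0676 nats

We have X ~ Normal(μ=-41, σ=5.2).

The differential entropy measures the uncertainty or information content of the distribution.

For a Normal distribution with μ=-41, σ=5.2:
h(X) = 3.0676 nats

(In bits, this would be 4.4256 bits.)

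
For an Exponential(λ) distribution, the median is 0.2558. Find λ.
λ = 2.7097

For X ~ Exponential(λ), the CDF is F(x) = 1 - e^(-λx).
The median m satisfies F(m) = 0.5:
1 - e^(-λm) = 0.5
e^(-λm) = 0.5
λm = ln(2)
m = ln(2) / λ

Given m = 0.2558:
λ = ln(2) / 0.2558 = 0.693147 / 0.2558 = 2.7097

Verification: ln(2) / 2.7097 = 0.2558 ✓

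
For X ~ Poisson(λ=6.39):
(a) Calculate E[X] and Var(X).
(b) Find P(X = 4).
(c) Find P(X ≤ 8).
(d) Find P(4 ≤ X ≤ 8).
(a) E[X] = 6.3900, Var(X) = 6.3900
(b) P(X = 4) = 0.116587
(c) P(X ≤ 8) = 0.804473
(d) P(4 ≤ X ≤ 8) = 0.684827

We have X ~ Poisson(λ=6.39).

(a) Moments:
E[X] = 6.3900
Var(X) = 6.3900
σ = √Var(X) = 2.5278

(b) Point probability using PMF:
P(X = 4) = 0.116587

(c) Cumulative probability using CDF:
P(X ≤ 8) = F(8) = 0.804473

(d) Range probability:
P(4 ≤ X ≤ 8) = P(X ≤ 8) - P(X ≤ 3)
                   = F(8) - F(3)
                   = 0.804473 - 0.119647
                   = 0.684827

This means approximately 68.5% of outcomes fall in the interval [4, 8].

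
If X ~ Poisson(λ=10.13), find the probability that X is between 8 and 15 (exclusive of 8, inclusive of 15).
0.628225

We have X ~ Poisson(λ=10.13).

To find P(8 < X ≤ 15), we use:
P(8 < X ≤ 15) = P(X ≤ 15) - P(X ≤ 8)
                 = F(15) - F(8)
                 = 0.946598 - 0.318374
                 = 0.628225

So there's approximately a 62.8% chance that X falls in this range.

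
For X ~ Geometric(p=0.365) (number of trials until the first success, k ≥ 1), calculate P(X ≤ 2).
0.596775

We have X ~ Geometric(p=0.365) (number of trials until the first success, k ≥ 1).

The CDF gives us P(X ≤ k).

Using the CDF:
P(X ≤ 2) = 0.596775

This means there's approximately a 59.7% chance that X is at most 2.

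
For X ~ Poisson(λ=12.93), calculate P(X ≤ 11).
0.360307

We have X ~ Poisson(λ=12.93).

The CDF gives us P(X ≤ k).

Using the CDF:
P(X ≤ 11) = 0.360307

This means there's approximately a 36.0% chance that X is at most 11.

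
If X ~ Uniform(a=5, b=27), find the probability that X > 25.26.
0.079091

We have X ~ Uniform(a=5, b=27).

P(X > 25.26) = 1 - P(X ≤ 25.26)
                = 1 - F(25.26)
                = 1 - 0.920909
                = 0.079091

So there's approximately a 7.9% chance that X exceeds 25.26.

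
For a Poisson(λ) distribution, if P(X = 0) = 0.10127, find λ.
λ = 2.2900

For a Poisson(λ) distribution, the PMF at 0 is:
P(X = 0) = λ^0 e^(-λ) / 0! = e^(-λ)

Given P(X = 0) = 0.10127:
e^(-λ) = 0.10127
-λ = ln(0.10127)
λ = -ln(0.10127) = 2.2900

Verification: e^(-2.2900) = 0.10127 ✓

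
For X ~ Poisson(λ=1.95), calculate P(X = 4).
0.085714

We have X ~ Poisson(λ=1.95).

For a Poisson distribution, the PMF gives us the probability of each outcome.

Using the PMF formula:
P(X = 4) = 0.085714

Rounded to 4 decimal places: 0.0857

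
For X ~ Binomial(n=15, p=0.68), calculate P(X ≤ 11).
0.758028

We have X ~ Binomial(n=15, p=0.68).

The CDF gives us P(X ≤ k).

Using the CDF:
P(X ≤ 11) = 0.758028

This means there's approximately a 75.8% chance that X is at most 11.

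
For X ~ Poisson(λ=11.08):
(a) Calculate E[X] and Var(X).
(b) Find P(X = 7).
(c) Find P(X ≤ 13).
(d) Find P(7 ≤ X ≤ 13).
(a) E[X] = 11.0800, Var(X) = 11.0800
(b) P(X = 7) = 0.062714
(c) P(X ≤ 13) = 0.773830
(d) P(7 ≤ X ≤ 13) = 0.698444

We have X ~ Poisson(λ=11.08).

(a) Moments:
E[X] = 11.0800
Var(X) = 11.0800
σ = √Var(X) = 3.3287

(b) Point probability using PMF:
P(X = 7) = 0.062714

(c) Cumulative probability using CDF:
P(X ≤ 13) = F(13) = 0.773830

(d) Range probability:
P(7 ≤ X ≤ 13) = P(X ≤ 13) - P(X ≤ 6)
                   = F(13) - F(6)
                   = 0.773830 - 0.075386
                   = 0.698444

This means approximately 69.8% of outcomes fall in the interval [7, 13].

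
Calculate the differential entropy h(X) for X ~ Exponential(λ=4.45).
-0.4929 nats

We have X ~ Exponential(λ=4.45).

The differential entropy measures the uncertainty or information content of the distribution.

For an Exponential distribution with λ=4.45:
h(X) = -0.4929 nats

(In bits, this would be -0.7111 bits.)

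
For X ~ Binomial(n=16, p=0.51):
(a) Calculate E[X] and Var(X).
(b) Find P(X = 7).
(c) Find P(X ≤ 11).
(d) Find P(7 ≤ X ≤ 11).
(a) E[X] = 8.1600, Var(X) = 3.9984
(b) P(X = 7) = 0.167179
(c) P(X ≤ 11) = 0.954447
(d) P(7 ≤ X ≤ 11) = 0.750894

We have X ~ Binomial(n=16, p=0.51).

(a) Moments:
E[X] = 8.1600
Var(X) = 3.9984
σ = √Var(X) = 1.9996

(b) Point probability using PMF:
P(X = 7) = 0.167179

(c) Cumulative probability using CDF:
P(X ≤ 11) = F(11) = 0.954447

(d) Range probability:
P(7 ≤ X ≤ 11) = P(X ≤ 11) - P(X ≤ 6)
                   = F(11) - F(6)
                   = 0.954447 - 0.203553
                   = 0.750894

This means approximately 75.1% of outcomes fall in the interval [7, 11].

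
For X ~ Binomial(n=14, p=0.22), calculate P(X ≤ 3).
0.628066

We have X ~ Binomial(n=14, p=0.22).

The CDF gives us P(X ≤ k).

Using the CDF:
P(X ≤ 3) = 0.628066

This means there's approximately a 62.8% chance that X is at most 3.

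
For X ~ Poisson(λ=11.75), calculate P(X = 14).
0.086529

We have X ~ Poisson(λ=11.75).

For a Poisson distribution, the PMF gives us the probability of each outcome.

Using the PMF formula:
P(X = 14) = 0.086529

Rounded to 4 decimal places: 0.0865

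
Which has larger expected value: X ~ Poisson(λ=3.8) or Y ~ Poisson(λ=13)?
Y has larger mean (13.0000 > 3.8000)

Compute the expected value for each distribution:

X ~ Poisson(λ=3.8):
E[X] = 3.8000

Y ~ Poisson(λ=13):
E[Y] = 13.0000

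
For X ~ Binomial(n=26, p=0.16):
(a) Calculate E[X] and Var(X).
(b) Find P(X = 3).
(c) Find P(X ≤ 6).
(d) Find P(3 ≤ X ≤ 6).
(a) E[X] = 4.1600, Var(X) = 3.4944
(b) P(X = 3) = 0.193089
(c) P(X ≤ 6) = 0.890646
(d) P(3 ≤ X ≤ 6) = 0.699965

We have X ~ Binomial(n=26, p=0.16).

(a) Moments:
E[X] = 4.1600
Var(X) = 3.4944
σ = √Var(X) = 1.8693

(b) Point probability using PMF:
P(X = 3) = 0.193089

(c) Cumulative probability using CDF:
P(X ≤ 6) = F(6) = 0.890646

(d) Range probability:
P(3 ≤ X ≤ 6) = P(X ≤ 6) - P(X ≤ 2)
                   = F(6) - F(2)
                   = 0.890646 - 0.190681
                   = 0.699965

This means approximately 70.0% of outcomes fall in the interval [3, 6].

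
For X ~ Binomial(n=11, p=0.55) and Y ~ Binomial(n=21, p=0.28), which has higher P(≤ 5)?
Y has higher probability (P(Y ≤ 5) = 0.4411 > P(X ≤ 5) = 0.3669)

Compute P(≤ 5) for each distribution:

X ~ Binomial(n=11, p=0.55):
P(X ≤ 5) = 0.3669

Y ~ Binomial(n=21, p=0.28):
P(Y ≤ 5) = 0.4411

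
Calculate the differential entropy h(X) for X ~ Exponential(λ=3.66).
-0.2975 nats

We have X ~ Exponential(λ=3.66).

The differential entropy measures the uncertainty or information content of the distribution.

For an Exponential distribution with λ=3.66:
h(X) = -0.2975 nats

(In bits, this would be -0.4291 bits.)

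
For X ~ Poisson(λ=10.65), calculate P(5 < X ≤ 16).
0.909757

We have X ~ Poisson(λ=10.65).

To find P(5 < X ≤ 16), we use:
P(5 < X ≤ 16) = P(X ≤ 16) - P(X ≤ 5)
                 = F(16) - F(5)
                 = 0.955913 - 0.046156
                 = 0.909757

So there's approximately a 91.0% chance that X falls in this range.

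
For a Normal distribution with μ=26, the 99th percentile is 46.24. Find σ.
σ = 8.7003

For X ~ Normal(μ, σ), the p-th percentile satisfies x = μ + z_p × σ,
where z_p = Φ⁻¹(p) is the standard normal quantile.

Step 1: z_{0.99} = Φ⁻¹(0.99) = 2.3263

Step 2: Solve for σ:
46.24 = 26 + 2.3263 × σ
σ = (46.24 - 26) / 2.3263
σ = 20.24 / 2.3263
σ = 8.7003

Verification: μ + z × σ = 26 + 2.3263 × 8.7003 = 46.24 ✓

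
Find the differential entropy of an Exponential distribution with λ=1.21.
0.8094 nats

We have X ~ Exponential(λ=1.21).

The differential entropy measures the uncertainty or information content of the distribution.

For an Exponential distribution with λ=1.21:
h(X) = 0.8094 nats

(In bits, this would be 1.1677 bits.)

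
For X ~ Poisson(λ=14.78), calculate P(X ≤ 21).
0.953178

We have X ~ Poisson(λ=14.78).

The CDF gives us P(X ≤ k).

Using the CDF:
P(X ≤ 21) = 0.953178

This means there's approximately a 95.3% chance that X is at most 21.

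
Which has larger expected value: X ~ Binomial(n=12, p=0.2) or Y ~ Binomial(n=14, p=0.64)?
Y has larger mean (8.9600 > 2.4000)

Compute the expected value for each distribution:

X ~ Binomial(n=12, p=0.2):
E[X] = 2.4000

Y ~ Binomial(n=14, p=0.64):
E[Y] = 8.9600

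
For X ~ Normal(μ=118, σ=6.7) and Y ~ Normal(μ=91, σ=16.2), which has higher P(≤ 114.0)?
Y has higher probability (P(Y ≤ 114.0) = 0.9222 > P(X ≤ 114.0) = 0.2752)

Compute P(≤ 114.0) for each distribution:

X ~ Normal(μ=118, σ=6.7):
P(X ≤ 114.0) = 0.2752

Y ~ Normal(μ=91, σ=16.2):
P(Y ≤ 114.0) = 0.9222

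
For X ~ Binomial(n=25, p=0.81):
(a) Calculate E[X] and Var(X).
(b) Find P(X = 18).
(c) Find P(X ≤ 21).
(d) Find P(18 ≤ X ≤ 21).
(a) E[X] = 20.2500, Var(X) = 3.8475
(b) P(X = 18) = 0.096801
(c) P(X ≤ 21) = 0.726563
(d) P(18 ≤ X ≤ 21) = 0.640664

We have X ~ Binomial(n=25, p=0.81).

(a) Moments:
E[X] = 20.2500
Var(X) = 3.8475
σ = √Var(X) = 1.9615

(b) Point probability using PMF:
P(X = 18) = 0.096801

(c) Cumulative probability using CDF:
P(X ≤ 21) = F(21) = 0.726563

(d) Range probability:
P(18 ≤ X ≤ 21) = P(X ≤ 21) - P(X ≤ 17)
                   = F(21) - F(17)
                   = 0.726563 - 0.085899
                   = 0.640664

This means approximately 64.1% of outcomes fall in the interval [18, 21].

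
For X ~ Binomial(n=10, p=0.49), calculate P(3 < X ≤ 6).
0.655266

We have X ~ Binomial(n=10, p=0.49).

To find P(3 < X ≤ 6), we use:
P(3 < X ≤ 6) = P(X ≤ 6) - P(X ≤ 3)
                 = F(6) - F(3)
                 = 0.844039 - 0.188773
                 = 0.655266

So there's approximately a 65.5% chance that X falls in this range.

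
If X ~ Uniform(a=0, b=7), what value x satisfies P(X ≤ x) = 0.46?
3.2200

We have X ~ Uniform(a=0, b=7).

We want to find x such that P(X ≤ x) = 0.46.

This is the 46th percentile, which means 46% of values fall below this point.

Using the inverse CDF (quantile function):
x = F⁻¹(0.46) = 3.2200

Verification: P(X ≤ 3.2200) = 0.46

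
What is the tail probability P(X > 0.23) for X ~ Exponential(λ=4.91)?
0.323259

We have X ~ Exponential(λ=4.91).

P(X > 0.23) = 1 - P(X ≤ 0.23)
                = 1 - F(0.23)
                = 1 - 0.676741
                = 0.323259

So there's approximately a 32.3% chance that X exceeds 0.23.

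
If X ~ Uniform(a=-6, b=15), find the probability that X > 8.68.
0.300952

We have X ~ Uniform(a=-6, b=15).

P(X > 8.68) = 1 - P(X ≤ 8.68)
                = 1 - F(8.68)
                = 1 - 0.699048
                = 0.300952

So there's approximately a 30.1% chance that X exceeds 8.68.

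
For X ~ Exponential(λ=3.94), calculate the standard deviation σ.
0.2538

We have X ~ Exponential(λ=3.94).

For an Exponential distribution with λ=3.94:
σ = √Var(X) = 0.2538

The standard deviation is the square root of the variance.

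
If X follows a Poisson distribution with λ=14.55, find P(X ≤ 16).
0.706594

We have X ~ Poisson(λ=14.55).

The CDF gives us P(X ≤ k).

Using the CDF:
P(X ≤ 16) = 0.706594

This means there's approximately a 70.7% chance that X is at most 16.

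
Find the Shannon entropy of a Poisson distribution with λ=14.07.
2.7348 nats

We have X ~ Poisson(λ=14.07).

The Shannon entropy measures the uncertainty or information content of the distribution.

For a Poisson distribution with λ=14.07:
H(X) = 2.7348 nats

(In bits, this would be 3.9455 bits.)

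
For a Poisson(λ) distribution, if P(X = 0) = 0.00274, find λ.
λ = 5.8998

For a Poisson(λ) distribution, the PMF at 0 is:
P(X = 0) = λ^0 e^(-λ) / 0! = e^(-λ)

Given P(X = 0) = 0.00274:
e^(-λ) = 0.00274
-λ = ln(0.00274)
λ = -ln(0.00274) = 5.8998

Verification: e^(-5.8998) = 0.00274 ✓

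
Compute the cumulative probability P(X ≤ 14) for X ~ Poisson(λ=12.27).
0.747064

We have X ~ Poisson(λ=12.27).

The CDF gives us P(X ≤ k).

Using the CDF:
P(X ≤ 14) = 0.747064

This means there's approximately a 74.7% chance that X is at most 14.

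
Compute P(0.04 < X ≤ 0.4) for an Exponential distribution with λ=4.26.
0.661373

We have X ~ Exponential(λ=4.26).

To find P(0.04 < X ≤ 0.4), we use:
P(0.04 < X ≤ 0.4) = P(X ≤ 0.4) - P(X ≤ 0.04)
                 = F(0.4) - F(0.04)
                 = 0.818046 - 0.156673
                 = 0.661373

So there's approximately a 66.1% chance that X falls in this range.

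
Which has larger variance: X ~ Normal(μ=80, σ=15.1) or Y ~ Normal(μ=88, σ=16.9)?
Y has larger variance (285.6100 > 228.0100)

Compute the variance for each distribution:

X ~ Normal(μ=80, σ=15.1):
Var(X) = 228.0100

Y ~ Normal(μ=88, σ=16.9):
Var(Y) = 285.6100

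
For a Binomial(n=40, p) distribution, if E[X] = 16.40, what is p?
p = 0.41

For a Binomial(n, p) distribution:
E[X] = n × p

Given n = 40 and E[X] = 16.40:
16.40 = 40 × p
p = 16.40 / 40 = 0.41

Verification: Binomial(40, 0.41) has E[X] = 16.40 ✓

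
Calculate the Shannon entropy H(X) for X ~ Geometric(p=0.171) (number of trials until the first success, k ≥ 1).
2.6753 nats

We have X ~ Geometric(p=0.171) (number of trials until the first success, k ≥ 1).

The Shannon entropy measures the uncertainty or information content of the distribution.

For a Geometric distribution with p=0.171 (number of trials until the first success, k ≥ 1):
H(X) = 2.6753 nats

(In bits, this would be 3.8596 bits.)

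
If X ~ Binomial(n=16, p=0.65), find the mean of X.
10.4000

We have X ~ Binomial(n=16, p=0.65).

For a Binomial distribution with n=16, p=0.65:
E[X] = 10.4000

This is the expected (average) value of X.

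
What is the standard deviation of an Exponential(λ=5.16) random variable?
0.1938

We have X ~ Exponential(λ=5.16).

For an Exponential distribution with λ=5.16:
σ = √Var(X) = 0.1938

The standard deviation is the square root of the variance.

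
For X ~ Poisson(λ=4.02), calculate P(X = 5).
0.157067

We have X ~ Poisson(λ=4.02).

For a Poisson distribution, the PMF gives us the probability of each outcome.

Using the PMF formula:
P(X = 5) = 0.157067

Rounded to 4 decimal places: 0.1571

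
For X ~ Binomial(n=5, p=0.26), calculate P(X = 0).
0.221901

We have X ~ Binomial(n=5, p=0.26).

For a Binomial distribution, the PMF gives us the probability of each outcome.

Using the PMF formula:
P(X = 0) = 0.221901

Rounded to 4 decimal places: 0.2219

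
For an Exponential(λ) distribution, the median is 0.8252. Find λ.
λ = 0.8400

For X ~ Exponential(λ), the CDF is F(x) = 1 - e^(-λx).
The median m satisfies F(m) = 0.5:
1 - e^(-λm) = 0.5
e^(-λm) = 0.5
λm = ln(2)
m = ln(2) / λ

Given m = 0.8252:
λ = ln(2) / 0.8252 = 0.693147 / 0.8252 = 0.8400

Verification: ln(2) / 0.8400 = 0.8252 ✓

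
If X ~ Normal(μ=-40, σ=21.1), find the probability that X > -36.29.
0.430214

We have X ~ Normal(μ=-40, σ=21.1).

P(X > -36.29) = 1 - P(X ≤ -36.29)
                = 1 - F(-36.29)
                = 1 - 0.569786
                = 0.430214

So there's approximately a 43.0% chance that X exceeds -36.29.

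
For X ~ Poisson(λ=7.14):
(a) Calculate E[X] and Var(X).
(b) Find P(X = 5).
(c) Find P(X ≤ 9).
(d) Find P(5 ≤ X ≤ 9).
(a) E[X] = 7.1400, Var(X) = 7.1400
(b) P(X = 5) = 0.122588
(c) P(X ≤ 9) = 0.816020
(d) P(5 ≤ X ≤ 9) = 0.655421

We have X ~ Poisson(λ=7.14).

(a) Moments:
E[X] = 7.1400
Var(X) = 7.1400
σ = √Var(X) = 2.6721

(b) Point probability using PMF:
P(X = 5) = 0.122588

(c) Cumulative probability using CDF:
P(X ≤ 9) = F(9) = 0.816020

(d) Range probability:
P(5 ≤ X ≤ 9) = P(X ≤ 9) - P(X ≤ 4)
                   = F(9) - F(4)
                   = 0.816020 - 0.160599
                   = 0.655421

This means approximately 65.5% of outcomes fall in the interval [5, 9].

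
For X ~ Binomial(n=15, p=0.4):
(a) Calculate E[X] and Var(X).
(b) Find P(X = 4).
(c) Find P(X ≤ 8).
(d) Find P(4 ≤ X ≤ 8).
(a) E[X] = 6.0000, Var(X) = 3.6000
(b) P(X = 4) = 0.126776
(c) P(X ≤ 8) = 0.904953
(d) P(4 ≤ X ≤ 8) = 0.814451

We have X ~ Binomial(n=15, p=0.4).

(a) Moments:
E[X] = 6.0000
Var(X) = 3.6000
σ = √Var(X) = 1.8974

(b) Point probability using PMF:
P(X = 4) = 0.126776

(c) Cumulative probability using CDF:
P(X ≤ 8) = F(8) = 0.904953

(d) Range probability:
P(4 ≤ X ≤ 8) = P(X ≤ 8) - P(X ≤ 3)
                   = F(8) - F(3)
                   = 0.904953 - 0.090502
                   = 0.814451

This means approximately 81.4% of outcomes fall in the interval [4, 8].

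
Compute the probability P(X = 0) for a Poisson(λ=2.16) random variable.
0.115325

We have X ~ Poisson(λ=2.16).

For a Poisson distribution, the PMF gives us the probability of each outcome.

Using the PMF formula:
P(X = 0) = 0.115325

Rounded to 4 decimal places: 0.1153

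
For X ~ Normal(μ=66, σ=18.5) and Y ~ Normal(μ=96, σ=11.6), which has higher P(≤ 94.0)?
X has higher probability (P(X ≤ 94.0) = 0.9349 > P(Y ≤ 94.0) = 0.4316)

Compute P(≤ 94.0) for each distribution:

X ~ Normal(μ=66, σ=18.5):
P(X ≤ 94.0) = 0.9349

Y ~ Normal(μ=96, σ=11.6):
P(Y ≤ 94.0) = 0.4316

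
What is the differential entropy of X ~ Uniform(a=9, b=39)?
3.4012 nats

We have X ~ Uniform(a=9, b=39).

The differential entropy measures the uncertainty or information content of the distribution.

For a Uniform distribution with a=9, b=39:
h(X) = 3.4012 nats

(In bits, this would be 4.9069 bits.)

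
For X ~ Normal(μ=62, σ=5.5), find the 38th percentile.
60.3199

We have X ~ Normal(μ=62, σ=5.5).

We want to find x such that P(X ≤ x) = 0.38.

This is the 38th percentile, which means 38% of values fall below this point.

Using the inverse CDF (quantile function):
x = F⁻¹(0.38) = 60.3199

Verification: P(X ≤ 60.3199) = 0.38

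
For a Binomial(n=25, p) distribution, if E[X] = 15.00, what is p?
p = 0.6

For a Binomial(n, p) distribution:
E[X] = n × p

Given n = 25 and E[X] = 15.00:
15.00 = 25 × p
p = 15.00 / 25 = 0.6

Verification: Binomial(25, 0.6) has E[X] = 15.00 ✓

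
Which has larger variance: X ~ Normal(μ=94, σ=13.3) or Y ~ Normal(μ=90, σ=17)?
Y has larger variance (289.0000 > 176.8900)

Compute the variance for each distribution:

X ~ Normal(μ=94, σ=13.3):
Var(X) = 176.8900

Y ~ Normal(μ=90, σ=17):
Var(Y) = 289.0000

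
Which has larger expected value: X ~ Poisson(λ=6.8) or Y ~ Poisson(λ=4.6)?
X has larger mean (6.8000 > 4.6000)

Compute the expected value for each distribution:

X ~ Poisson(λ=6.8):
E[X] = 6.8000

Y ~ Poisson(λ=4.6):
E[Y] = 4.6000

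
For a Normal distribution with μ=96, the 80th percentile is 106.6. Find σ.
σ = 12.5947

For X ~ Normal(μ, σ), the p-th percentile satisfies x = μ + z_p × σ,
where z_p = Φ⁻¹(p) is the standard normal quantile.

Step 1: z_{0.8} = Φ⁻¹(0.8) = 0.8416

Step 2: Solve for σ:
106.6 = 96 + 0.8416 × σ
σ = (106.6 - 96) / 0.8416
σ = 10.60 / 0.8416
σ = 12.5947

Verification: μ + z × σ = 96 + 0.8416 × 12.5947 = 106.60 ✓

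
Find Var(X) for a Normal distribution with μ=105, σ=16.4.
268.9600

We have X ~ Normal(μ=105, σ=16.4).

For a Normal distribution with μ=105, σ=16.4:
Var(X) = 268.9600

The variance measures the spread of the distribution around the mean.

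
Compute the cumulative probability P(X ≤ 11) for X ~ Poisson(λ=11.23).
0.551832

We have X ~ Poisson(λ=11.23).

The CDF gives us P(X ≤ k).

Using the CDF:
P(X ≤ 11) = 0.551832

This means there's approximately a 55.2% chance that X is at most 11.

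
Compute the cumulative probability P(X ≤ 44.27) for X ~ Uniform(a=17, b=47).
0.909000

We have X ~ Uniform(a=17, b=47).

The CDF gives us P(X ≤ k).

Using the CDF:
P(X ≤ 44.27) = 0.909000

This means there's approximately a 90.9% chance that X is at most 44.27.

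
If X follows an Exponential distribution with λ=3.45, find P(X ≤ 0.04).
0.128901

We have X ~ Exponential(λ=3.45).

The CDF gives us P(X ≤ k).

Using the CDF:
P(X ≤ 0.04) = 0.128901

This means there's approximately a 12.9% chance that X is at most 0.04.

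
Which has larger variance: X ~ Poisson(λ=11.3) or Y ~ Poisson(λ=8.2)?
X has larger variance (11.3000 > 8.2000)

Compute the variance for each distribution:

X ~ Poisson(λ=11.3):
Var(X) = 11.3000

Y ~ Poisson(λ=8.2):
Var(Y) = 8.2000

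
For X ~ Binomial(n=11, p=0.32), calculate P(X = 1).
0.074410

We have X ~ Binomial(n=11, p=0.32).

For a Binomial distribution, the PMF gives us the probability of each outcome.

Using the PMF formula:
P(X = 1) = 0.074410

Rounded to 4 decimal places: 0.0744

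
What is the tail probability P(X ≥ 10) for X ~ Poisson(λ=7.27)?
0.197904

We have X ~ Poisson(λ=7.27).

For discrete distributions, P(X ≥ 10) = 1 - P(X ≤ 9).

P(X ≤ 9) = 0.802096
P(X ≥ 10) = 1 - 0.802096 = 0.197904

So there's approximately a 19.8% chance that X is at least 10.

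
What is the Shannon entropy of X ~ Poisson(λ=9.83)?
2.5527 nats

We have X ~ Poisson(λ=9.83).

The Shannon entropy measures the uncertainty or information content of the distribution.

For a Poisson distribution with λ=9.83:
H(X) = 2.5527 nats

(In bits, this would be 3.6827 bits.)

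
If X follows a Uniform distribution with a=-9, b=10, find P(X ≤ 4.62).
0.716842

We have X ~ Uniform(a=-9, b=10).

The CDF gives us P(X ≤ k).

Using the CDF:
P(X ≤ 4.62) = 0.716842

This means there's approximately a 71.7% chance that X is at most 4.62.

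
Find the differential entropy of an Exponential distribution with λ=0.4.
1.9163 nats

We have X ~ Exponential(λ=0.4).

The differential entropy measures the uncertainty or information content of the distribution.

For an Exponential distribution with λ=0.4:
h(X) = 1.9163 nats

(In bits, this would be 2.7646 bits.)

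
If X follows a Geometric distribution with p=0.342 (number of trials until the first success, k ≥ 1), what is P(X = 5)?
0.064111

We have X ~ Geometric(p=0.342) (number of trials until the first success, k ≥ 1).

For a Geometric distribution, the PMF gives us the probability of each outcome.

Using the PMF formula:
P(X = 5) = 0.064111

Rounded to 4 decimal places: 0.0641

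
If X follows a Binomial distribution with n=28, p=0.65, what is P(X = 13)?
0.020057

We have X ~ Binomial(n=28, p=0.65).

For a Binomial distribution, the PMF gives us the probability of each outcome.

Using the PMF formula:
P(X = 13) = 0.020057

Rounded to 4 decimal places: 0.0201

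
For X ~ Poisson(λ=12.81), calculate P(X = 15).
0.085788

We have X ~ Poisson(λ=12.81).

For a Poisson distribution, the PMF gives us the probability of each outcome.

Using the PMF formula:
P(X = 15) = 0.085788

Rounded to 4 decimal places: 0.0858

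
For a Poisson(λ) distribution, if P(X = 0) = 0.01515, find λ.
λ = 4.1898

For a Poisson(λ) distribution, the PMF at 0 is:
P(X = 0) = λ^0 e^(-λ) / 0! = e^(-λ)

Given P(X = 0) = 0.01515:
e^(-λ) = 0.01515
-λ = ln(0.01515)
λ = -ln(0.01515) = 4.1898

Verification: e^(-4.1898) = 0.01515 ✓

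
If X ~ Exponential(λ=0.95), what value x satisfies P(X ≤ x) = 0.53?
0.7948

We have X ~ Exponential(λ=0.95).

We want to find x such that P(X ≤ x) = 0.53.

This is the 53rd percentile, which means 53% of values fall below this point.

Using the inverse CDF (quantile function):
x = F⁻¹(0.53) = 0.7948

Verification: P(X ≤ 0.7948) = 0.53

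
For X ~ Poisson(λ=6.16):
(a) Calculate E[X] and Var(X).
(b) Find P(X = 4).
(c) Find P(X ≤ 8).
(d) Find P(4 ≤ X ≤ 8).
(a) E[X] = 6.1600, Var(X) = 6.1600
(b) P(X = 4) = 0.126724
(c) P(X ≤ 8) = 0.830284
(d) P(4 ≤ X ≤ 8) = 0.692797

We have X ~ Poisson(λ=6.16).

(a) Moments:
E[X] = 6.1600
Var(X) = 6.1600
σ = √Var(X) = 2.4819

(b) Point probability using PMF:
P(X = 4) = 0.126724

(c) Cumulative probability using CDF:
P(X ≤ 8) = F(8) = 0.830284

(d) Range probability:
P(4 ≤ X ≤ 8) = P(X ≤ 8) - P(X ≤ 3)
                   = F(8) - F(3)
                   = 0.830284 - 0.137487
                   = 0.692797

This means approximately 69.3% of outcomes fall in the interval [4, 8].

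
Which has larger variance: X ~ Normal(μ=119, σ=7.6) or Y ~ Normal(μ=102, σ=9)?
Y has larger variance (81.0000 > 57.7600)

Compute the variance for each distribution:

X ~ Normal(μ=119, σ=7.6):
Var(X) = 57.7600

Y ~ Normal(μ=102, σ=9):
Var(Y) = 81.0000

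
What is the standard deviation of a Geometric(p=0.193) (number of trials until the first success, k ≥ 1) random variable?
4.6546

We have X ~ Geometric(p=0.193) (number of trials until the first success, k ≥ 1).

For a Geometric distribution with p=0.193 (number of trials until the first success, k ≥ 1):
σ = √Var(X) = 4.6546

The standard deviation is the square root of the variance.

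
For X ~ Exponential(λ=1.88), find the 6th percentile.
0.0329

We have X ~ Exponential(λ=1.88).

We want to find x such that P(X ≤ x) = 0.06.

This is the 6th percentile, which means 6% of values fall below this point.

Using the inverse CDF (quantile function):
x = F⁻¹(0.06) = 0.0329

Verification: P(X ≤ 0.0329) = 0.06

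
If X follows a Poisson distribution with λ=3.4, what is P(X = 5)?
0.126361

We have X ~ Poisson(λ=3.4).

For a Poisson distribution, the PMF gives us the probability of each outcome.

Using the PMF formula:
P(X = 5) = 0.126361

Rounded to 4 decimal places: 0.1264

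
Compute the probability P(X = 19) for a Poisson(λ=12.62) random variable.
0.022607

We have X ~ Poisson(λ=12.62).

For a Poisson distribution, the PMF gives us the probability of each outcome.

Using the PMF formula:
P(X = 19) = 0.022607

Rounded to 4 decimal places: 0.0226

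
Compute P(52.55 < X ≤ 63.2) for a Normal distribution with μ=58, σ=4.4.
0.773621

We have X ~ Normal(μ=58, σ=4.4).

To find P(52.55 < X ≤ 63.2), we use:
P(52.55 < X ≤ 63.2) = P(X ≤ 63.2) - P(X ≤ 52.55)
                 = F(63.2) - F(52.55)
                 = 0.881361 - 0.107740
                 = 0.773621

So there's approximately a 77.4% chance that X falls in this range.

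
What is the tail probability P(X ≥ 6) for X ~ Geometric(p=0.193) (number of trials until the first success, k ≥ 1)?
0.342269

We have X ~ Geometric(p=0.193) (number of trials until the first success, k ≥ 1).

For discrete distributions, P(X ≥ 6) = 1 - P(X ≤ 5).

P(X ≤ 5) = 0.657731
P(X ≥ 6) = 1 - 0.657731 = 0.342269

So there's approximately a 34.2% chance that X is at least 6.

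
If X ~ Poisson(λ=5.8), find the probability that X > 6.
0.361609

We have X ~ Poisson(λ=5.8).

P(X > 6) = 1 - P(X ≤ 6)
                = 1 - F(6)
                = 1 - 0.638391
                = 0.361609

So there's approximately a 36.2% chance that X exceeds 6.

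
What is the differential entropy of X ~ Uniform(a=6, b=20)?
2.6391 nats

We have X ~ Uniform(a=6, b=20).

The differential entropy measures the uncertainty or information content of the distribution.

For a Uniform distribution with a=6, b=20:
h(X) = 2.6391 nats

(In bits, this would be 3.8074 bits.)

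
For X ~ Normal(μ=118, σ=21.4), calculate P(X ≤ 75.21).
0.022775

We have X ~ Normal(μ=118, σ=21.4).

The CDF gives us P(X ≤ k).

Using the CDF:
P(X ≤ 75.21) = 0.022775

This means there's approximately a 2.3% chance that X is at most 75.21.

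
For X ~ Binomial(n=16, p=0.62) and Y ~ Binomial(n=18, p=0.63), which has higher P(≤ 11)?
X has higher probability (P(X ≤ 11) = 0.7895 > P(Y ≤ 11) = 0.5224)

Compute P(≤ 11) for each distribution:

X ~ Binomial(n=16, p=0.62):
P(X ≤ 11) = 0.7895

Y ~ Binomial(n=18, p=0.63):
P(Y ≤ 11) = 0.5224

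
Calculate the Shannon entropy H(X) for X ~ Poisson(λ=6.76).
2.3609 nats

We have X ~ Poisson(λ=6.76).

The Shannon entropy measures the uncertainty or information content of the distribution.

For a Poisson distribution with λ=6.76:
H(X) = 2.3609 nats

(In bits, this would be 3.4061 bits.)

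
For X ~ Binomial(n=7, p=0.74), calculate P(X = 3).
0.064812

We have X ~ Binomial(n=7, p=0.74).

For a Binomial distribution, the PMF gives us the probability of each outcome.

Using the PMF formula:
P(X = 3) = 0.064812

Rounded to 4 decimal places: 0.0648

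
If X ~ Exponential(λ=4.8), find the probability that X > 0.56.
0.068017

We have X ~ Exponential(λ=4.8).

P(X > 0.56) = 1 - P(X ≤ 0.56)
                = 1 - F(0.56)
                = 1 - 0.931983
                = 0.068017

So there's approximately a 6.8% chance that X exceeds 0.56.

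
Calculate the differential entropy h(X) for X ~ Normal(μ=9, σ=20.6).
4.4442 nats

We have X ~ Normal(μ=9, σ=20.6).

The differential entropy measures the uncertainty or information content of the distribution.

For a Normal distribution with μ=9, σ=20.6:
h(X) = 4.4442 nats

(In bits, this would be 6.4117 bits.)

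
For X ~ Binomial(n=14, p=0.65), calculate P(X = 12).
0.063407

We have X ~ Binomial(n=14, p=0.65).

For a Binomial distribution, the PMF gives us the probability of each outcome.

Using the PMF formula:
P(X = 12) = 0.063407

Rounded to 4 decimal places: 0.0634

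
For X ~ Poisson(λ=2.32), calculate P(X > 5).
0.031064

We have X ~ Poisson(λ=2.32).

P(X > 5) = 1 - P(X ≤ 5)
                = 1 - F(5)
                = 1 - 0.968936
                = 0.031064

So there's approximately a 3.1% chance that X exceeds 5.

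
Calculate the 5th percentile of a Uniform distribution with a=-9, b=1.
-8.5000

We have X ~ Uniform(a=-9, b=1).

We want to find x such that P(X ≤ x) = 0.05.

This is the 5th percentile, which means 5% of values fall below this point.

Using the inverse CDF (quantile function):
x = F⁻¹(0.05) = -8.5000

Verification: P(X ≤ -8.5000) = 0.05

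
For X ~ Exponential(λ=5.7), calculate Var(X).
0.0308

We have X ~ Exponential(λ=5.7).

For an Exponential distribution with λ=5.7:
Var(X) = 0.0308

The variance measures the spread of the distribution around the mean.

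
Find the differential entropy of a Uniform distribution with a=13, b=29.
2.7726 nats

We have X ~ Uniform(a=13, b=29).

The differential entropy measures the uncertainty or information content of the distribution.

For a Uniform distribution with a=13, b=29:
h(X) = 2.7726 nats

(In bits, this would be 4.0000 bits.)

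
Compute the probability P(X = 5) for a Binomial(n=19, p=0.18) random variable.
0.136540

We have X ~ Binomial(n=19, p=0.18).

For a Binomial distribution, the PMF gives us the probability of each outcome.

Using the PMF formula:
P(X = 5) = 0.136540

Rounded to 4 decimal places: 0.1365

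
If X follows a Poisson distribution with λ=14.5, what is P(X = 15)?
0.101566

We have X ~ Poisson(λ=14.5).

For a Poisson distribution, the PMF gives us the probability of each outcome.

Using the PMF formula:
P(X = 15) = 0.101566

Rounded to 4 decimal places: 0.1016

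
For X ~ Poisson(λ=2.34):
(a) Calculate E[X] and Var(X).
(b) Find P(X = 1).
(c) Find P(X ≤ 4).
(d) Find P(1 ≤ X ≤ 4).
(a) E[X] = 2.3400, Var(X) = 2.3400
(b) P(X = 1) = 0.225407
(c) P(X ≤ 4) = 0.911504
(d) P(1 ≤ X ≤ 4) = 0.815177

We have X ~ Poisson(λ=2.34).

(a) Moments:
E[X] = 2.3400
Var(X) = 2.3400
σ = √Var(X) = 1.5297

(b) Point probability using PMF:
P(X = 1) = 0.225407

(c) Cumulative probability using CDF:
P(X ≤ 4) = F(4) = 0.911504

(d) Range probability:
P(1 ≤ X ≤ 4) = P(X ≤ 4) - P(X ≤ 0)
                   = F(4) - F(0)
                   = 0.911504 - 0.096328
                   = 0.815177

This means approximately 81.5% of outcomes fall in the interval [1, 4].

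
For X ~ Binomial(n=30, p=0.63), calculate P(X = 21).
0.113637

We have X ~ Binomial(n=30, p=0.63).

For a Binomial distribution, the PMF gives us the probability of each outcome.

Using the PMF formula:
P(X = 21) = 0.113637

Rounded to 4 decimal places: 0.1136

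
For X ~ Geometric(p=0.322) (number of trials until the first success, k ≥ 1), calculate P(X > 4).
0.211309

We have X ~ Geometric(p=0.322) (number of trials until the first success, k ≥ 1).

P(X > 4) = 1 - P(X ≤ 4)
                = 1 - F(4)
                = 1 - 0.788691
                = 0.211309

So there's approximately a 21.1% chance that X exceeds 4.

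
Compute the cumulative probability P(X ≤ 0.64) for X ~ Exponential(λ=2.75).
0.827955

We have X ~ Exponential(λ=2.75).

The CDF gives us P(X ≤ k).

Using the CDF:
P(X ≤ 0.64) = 0.827955

This means there's approximately a 82.8% chance that X is at most 0.64.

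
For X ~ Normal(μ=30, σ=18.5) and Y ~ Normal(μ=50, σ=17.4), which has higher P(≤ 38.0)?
X has higher probability (P(X ≤ 38.0) = 0.6673 > P(Y ≤ 38.0) = 0.2452)

Compute P(≤ 38.0) for each distribution:

X ~ Normal(μ=30, σ=18.5):
P(X ≤ 38.0) = 0.6673

Y ~ Normal(μ=50, σ=17.4):
P(Y ≤ 38.0) = 0.2452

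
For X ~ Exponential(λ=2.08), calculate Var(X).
0.2311

We have X ~ Exponential(λ=2.08).

For an Exponential distribution with λ=2.08:
Var(X) = 0.2311

The variance measures the spread of the distribution around the mean.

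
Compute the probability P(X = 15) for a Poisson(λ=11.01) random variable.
0.053546

We have X ~ Poisson(λ=11.01).

For a Poisson distribution, the PMF gives us the probability of each outcome.

Using the PMF formula:
P(X = 15) = 0.053546

Rounded to 4 decimal places: 0.0535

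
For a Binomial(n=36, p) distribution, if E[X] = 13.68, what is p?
p = 0.38

For a Binomial(n, p) distribution:
E[X] = n × p

Given n = 36 and E[X] = 13.68:
13.68 = 36 × p
p = 13.68 / 36 = 0.38

Verification: Binomial(36, 0.38) has E[X] = 13.68 ✓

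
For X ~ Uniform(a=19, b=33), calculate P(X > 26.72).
0.448571

We have X ~ Uniform(a=19, b=33).

P(X > 26.72) = 1 - P(X ≤ 26.72)
                = 1 - F(26.72)
                = 1 - 0.551429
                = 0.448571

So there's approximately a 44.9% chance that X exceeds 26.72.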